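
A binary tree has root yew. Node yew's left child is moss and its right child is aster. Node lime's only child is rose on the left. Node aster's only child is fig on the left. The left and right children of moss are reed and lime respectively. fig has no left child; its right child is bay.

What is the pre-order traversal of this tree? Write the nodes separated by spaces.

yew moss reed lime rose aster fig bay

Pre-order visits the node, then its left subtree, then its right subtree.
Visit yew.
At yew: go left to moss.
  Visit moss.
  At moss: go left to reed.
    reed is a leaf — visit reed.
  At moss: go right to lime.
    Visit lime.
    At lime: go left to rose.
      rose is a leaf — visit rose.
    At lime: no right child.
At yew: go right to aster.
  Visit aster.
  At aster: go left to fig.
    Visit fig.
    At fig: no left child.
    At fig: go right to bay.
      bay is a leaf — visit bay.
  At aster: no right child.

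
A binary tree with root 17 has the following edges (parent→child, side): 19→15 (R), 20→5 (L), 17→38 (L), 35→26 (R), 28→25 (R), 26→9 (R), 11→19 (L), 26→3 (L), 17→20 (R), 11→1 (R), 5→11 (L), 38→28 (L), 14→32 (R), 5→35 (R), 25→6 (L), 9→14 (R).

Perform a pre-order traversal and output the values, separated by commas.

Pre-order visits the node, then its left subtree, then its right subtree.
Visit 17.
At 17: go left to 38.
  Visit 38.
  At 38: go left to 28.
    Visit 28.
    At 28: no left child.
    At 28: go right to 25.
      Visit 25.
      At 25: go left to 6.
        6 is a leaf — visit 6.
      At 25: no right child.
  At 38: no right child.
At 17: go right to 20.
  Visit 20.
  At 20: go left to 5.
    Visit 5.
    At 5: go left to 11.
      Visit 11.
      At 11: go left to 19.
        Visit 19.
        At 19: no left child.
        At 19: go right to 15.
          15 is a leaf — visit 15.
      At 11: go right to 1.
        1 is a leaf — visit 1.
    At 5: go right to 35.
      Visit 35.
      At 35: no left child.
      At 35: go right to 26.
        Visit 26.
        At 26: go left to 3.
          3 is a leaf — visit 3.
        At 26: go right to 9.
          Visit 9.
          At 9: no left child.
          At 9: go right to 14.
            Visit 14.
            At 14: no left child.
            At 14: go right to 32.
              32 is a leaf — visit 32.
  At 20: no right child.

17, 38, 28, 25, 6, 20, 5, 11, 19, 15, 1, 35, 26, 3, 9, 14, 32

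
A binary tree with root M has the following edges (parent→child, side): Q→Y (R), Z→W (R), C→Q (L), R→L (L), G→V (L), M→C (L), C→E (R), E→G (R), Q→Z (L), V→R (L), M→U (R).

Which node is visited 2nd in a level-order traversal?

C

Level-order visits nodes level by level from the root, left to right within each level.
Level 0: M
Level 1: C, U
Level 2: Q, E
Level 3: Z, Y, G
Level 4: W, V
Level 5: R
Level 6: L
Full level-order sequence: M, C, U, Q, E, Z, Y, G, W, V, R, L.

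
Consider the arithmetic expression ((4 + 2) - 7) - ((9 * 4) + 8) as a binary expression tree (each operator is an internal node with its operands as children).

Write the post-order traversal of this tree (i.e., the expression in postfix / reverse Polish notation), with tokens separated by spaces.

Post-order on an expression tree gives postfix notation: for each operator, emit left operand, right operand, then the operator.

4 2 + 7 - 9 4 * 8 + -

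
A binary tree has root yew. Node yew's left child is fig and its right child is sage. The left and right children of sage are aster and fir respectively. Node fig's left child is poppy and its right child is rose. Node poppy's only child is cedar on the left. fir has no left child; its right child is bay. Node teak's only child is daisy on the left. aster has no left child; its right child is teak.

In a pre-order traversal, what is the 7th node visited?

aster

Pre-order visits the node, then its left subtree, then its right subtree.
Visit yew.
At yew: go left to fig.
  Visit fig.
  At fig: go left to poppy.
    Visit poppy.
    At poppy: go left to cedar.
      cedar is a leaf — visit cedar.
    At poppy: no right child.
  At fig: go right to rose.
    rose is a leaf — visit rose.
At yew: go right to sage.
  Visit sage.
  At sage: go left to aster.
    Visit aster.
    At aster: no left child.
    At aster: go right to teak.
      Visit teak.
      At teak: go left to daisy.
        daisy is a leaf — visit daisy.
      At teak: no right child.
  At sage: go right to fir.
    Visit fir.
    At fir: no left child.
    At fir: go right to bay.
      bay is a leaf — visit bay.
Full pre-order sequence: yew, fig, poppy, cedar, rose, sage, aster, teak, daisy, fir, bay.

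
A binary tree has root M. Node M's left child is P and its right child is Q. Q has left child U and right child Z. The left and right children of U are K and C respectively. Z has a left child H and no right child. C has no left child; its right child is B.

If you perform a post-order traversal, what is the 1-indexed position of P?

Post-order visits the left subtree, then the right subtree, then the node.
At M: go left to P.
  P is a leaf — visit P.
At M: go right to Q.
  At Q: go left to U.
    At U: go left to K.
      K is a leaf — visit K.
    At U: go right to C.
      At C: no left child.
      At C: go right to B.
        B is a leaf — visit B.
      Visit C.
    Visit U.
  At Q: go right to Z.
    At Z: go left to H.
      H is a leaf — visit H.
    At Z: no right child.
    Visit Z.
  Visit Q.
Visit M.
Full post-order sequence: P, K, B, C, U, H, Z, Q, M.

1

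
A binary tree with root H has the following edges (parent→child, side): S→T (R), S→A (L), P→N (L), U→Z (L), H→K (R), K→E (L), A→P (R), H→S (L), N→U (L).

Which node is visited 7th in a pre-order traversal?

Pre-order visits the node, then its left subtree, then its right subtree.
Visit H.
At H: go left to S.
  Visit S.
  At S: go left to A.
    Visit A.
    At A: no left child.
    At A: go right to P.
      Visit P.
      At P: go left to N.
        Visit N.
        At N: go left to U.
          Visit U.
          At U: go left to Z.
            Z is a leaf — visit Z.
          At U: no right child.
        At N: no right child.
      At P: no right child.
  At S: go right to T.
    T is a leaf — visit T.
At H: go right to K.
  Visit K.
  At K: go left to E.
    E is a leaf — visit E.
  At K: no right child.
Full pre-order sequence: H, S, A, P, N, U, Z, T, K, E.

Z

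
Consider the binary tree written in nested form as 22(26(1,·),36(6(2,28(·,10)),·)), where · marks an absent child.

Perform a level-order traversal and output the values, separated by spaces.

Level-order visits nodes level by level from the root, left to right within each level.
Level 0: 22
Level 1: 26, 36
Level 2: 1, 6
Level 3: 2, 28
Level 4: 10

22 26 36 1 6 2 28 10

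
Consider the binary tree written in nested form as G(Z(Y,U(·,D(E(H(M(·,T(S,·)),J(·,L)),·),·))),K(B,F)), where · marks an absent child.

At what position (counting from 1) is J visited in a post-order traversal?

6

Post-order visits the left subtree, then the right subtree, then the node.
At G: go left to Z.
  At Z: go left to Y.
    Y is a leaf — visit Y.
  At Z: go right to U.
    At U: no left child.
    At U: go right to D.
      At D: go left to E.
        At E: go left to H.
          At H: go left to M.
            At M: no left child.
            At M: go right to T.
              At T: go left to S.
                S is a leaf — visit S.
              At T: no right child.
              Visit T.
            Visit M.
          At H: go right to J.
            At J: no left child.
            At J: go right to L.
              L is a leaf — visit L.
            Visit J.
          Visit H.
        At E: no right child.
        Visit E.
      At D: no right child.
      Visit D.
    Visit U.
  Visit Z.
At G: go right to K.
  At K: go left to B.
    B is a leaf — visit B.
  At K: go right to F.
    F is a leaf — visit F.
  Visit K.
Visit G.
Full post-order sequence: Y, S, T, M, L, J, H, E, D, U, Z, B, F, K, G.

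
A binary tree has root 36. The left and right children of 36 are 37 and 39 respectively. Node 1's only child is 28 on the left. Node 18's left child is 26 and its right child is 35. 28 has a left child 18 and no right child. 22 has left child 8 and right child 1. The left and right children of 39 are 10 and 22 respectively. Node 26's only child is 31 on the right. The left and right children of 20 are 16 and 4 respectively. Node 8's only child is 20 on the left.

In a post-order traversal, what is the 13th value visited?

22

Post-order visits the left subtree, then the right subtree, then the node.
At 36: go left to 37.
  37 is a leaf — visit 37.
At 36: go right to 39.
  At 39: go left to 10.
    10 is a leaf — visit 10.
  At 39: go right to 22.
    At 22: go left to 8.
      At 8: go left to 20.
        At 20: go left to 16.
          16 is a leaf — visit 16.
        At 20: go right to 4.
          4 is a leaf — visit 4.
        Visit 20.
      At 8: no right child.
      Visit 8.
    At 22: go right to 1.
      At 1: go left to 28.
        At 28: go left to 18.
          At 18: go left to 26.
            At 26: no left child.
            At 26: go right to 31.
              31 is a leaf — visit 31.
            Visit 26.
          At 18: go right to 35.
            35 is a leaf — visit 35.
          Visit 18.
        At 28: no right child.
        Visit 28.
      At 1: no right child.
      Visit 1.
    Visit 22.
  Visit 39.
Visit 36.
Full post-order sequence: 37, 10, 16, 4, 20, 8, 31, 26, 35, 18, 28, 1, 22, 39, 36.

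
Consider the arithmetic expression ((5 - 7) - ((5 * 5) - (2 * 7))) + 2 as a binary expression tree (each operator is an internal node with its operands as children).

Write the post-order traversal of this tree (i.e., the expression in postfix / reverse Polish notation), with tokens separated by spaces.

5 7 - 5 5 * 2 7 * - - 2 +

Post-order on an expression tree gives postfix notation: for each operator, emit left operand, right operand, then the operator.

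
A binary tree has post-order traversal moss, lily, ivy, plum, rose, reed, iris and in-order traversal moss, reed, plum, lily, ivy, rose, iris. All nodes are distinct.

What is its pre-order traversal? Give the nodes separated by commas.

The last element of post-order is the root; it splits in-order into left and right subtrees.
Root iris: left subtree has 6 nodes {moss, reed, plum, lily, ivy, rose}, right has 0 { }.
  Root reed: left subtree has 1 node {moss}, right has 4 {plum, lily, ivy, rose}.
    Root rose: left subtree has 3 nodes {plum, lily, ivy}, right has 0 { }.
      Root plum: left subtree has 0 nodes { }, right has 2 {lily, ivy}.
        Root ivy: left subtree has 1 node {lily}, right has 0 { }.

iris, reed, moss, rose, plum, ivy, lily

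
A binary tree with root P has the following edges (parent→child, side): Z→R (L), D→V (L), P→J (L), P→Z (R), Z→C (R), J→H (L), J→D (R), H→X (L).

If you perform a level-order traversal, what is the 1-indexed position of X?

8

Level-order visits nodes level by level from the root, left to right within each level.
Level 0: P
Level 1: J, Z
Level 2: H, D, R, C
Level 3: X, V
Full level-order sequence: P, J, Z, H, D, R, C, X, V.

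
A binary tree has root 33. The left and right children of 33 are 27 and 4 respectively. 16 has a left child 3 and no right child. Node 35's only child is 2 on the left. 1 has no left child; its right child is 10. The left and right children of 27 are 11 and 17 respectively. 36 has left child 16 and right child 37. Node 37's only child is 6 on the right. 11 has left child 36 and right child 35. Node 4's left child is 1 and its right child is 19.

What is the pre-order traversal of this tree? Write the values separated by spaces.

Pre-order visits the node, then its left subtree, then its right subtree.
Visit 33.
At 33: go left to 27.
  Visit 27.
  At 27: go left to 11.
    Visit 11.
    At 11: go left to 36.
      Visit 36.
      At 36: go left to 16.
        Visit 16.
        At 16: go left to 3.
          3 is a leaf — visit 3.
        At 16: no right child.
      At 36: go right to 37.
        Visit 37.
        At 37: no left child.
        At 37: go right to 6.
          6 is a leaf — visit 6.
    At 11: go right to 35.
      Visit 35.
      At 35: go left to 2.
        2 is a leaf — visit 2.
      At 35: no right child.
  At 27: go right to 17.
    17 is a leaf — visit 17.
At 33: go right to 4.
  Visit 4.
  At 4: go left to 1.
    Visit 1.
    At 1: no left child.
    At 1: go right to 10.
      10 is a leaf — visit 10.
  At 4: go right to 19.
    19 is a leaf — visit 19.

33 27 11 36 16 3 37 6 35 2 17 4 1 10 19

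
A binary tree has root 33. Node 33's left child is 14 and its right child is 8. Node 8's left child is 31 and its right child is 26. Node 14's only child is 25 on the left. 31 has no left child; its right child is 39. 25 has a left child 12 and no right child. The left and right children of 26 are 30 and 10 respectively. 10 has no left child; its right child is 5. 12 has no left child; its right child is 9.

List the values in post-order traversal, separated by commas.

Post-order visits the left subtree, then the right subtree, then the node.
At 33: go left to 14.
  At 14: go left to 25.
    At 25: go left to 12.
      At 12: no left child.
      At 12: go right to 9.
        9 is a leaf — visit 9.
      Visit 12.
    At 25: no right child.
    Visit 25.
  At 14: no right child.
  Visit 14.
At 33: go right to 8.
  At 8: go left to 31.
    At 31: no left child.
    At 31: go right to 39.
      39 is a leaf — visit 39.
    Visit 31.
  At 8: go right to 26.
    At 26: go left to 30.
      30 is a leaf — visit 30.
    At 26: go right to 10.
      At 10: no left child.
      At 10: go right to 5.
        5 is a leaf — visit 5.
      Visit 10.
    Visit 26.
  Visit 8.
Visit 33.

9, 12, 25, 14, 39, 31, 30, 5, 10, 26, 8, 33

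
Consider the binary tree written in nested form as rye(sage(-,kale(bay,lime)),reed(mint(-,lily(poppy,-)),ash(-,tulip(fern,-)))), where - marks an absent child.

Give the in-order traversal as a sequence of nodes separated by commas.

sage, bay, kale, lime, rye, mint, poppy, lily, reed, ash, fern, tulip

In-order visits the left subtree, then the node, then the right subtree.
At rye: go left to sage.
  At sage: no left child.
  Visit sage.
  At sage: go right to kale.
    At kale: go left to bay.
      bay is a leaf — visit bay.
    Visit kale.
    At kale: go right to lime.
      lime is a leaf — visit lime.
Visit rye.
At rye: go right to reed.
  At reed: go left to mint.
    At mint: no left child.
    Visit mint.
    At mint: go right to lily.
      At lily: go left to poppy.
        poppy is a leaf — visit poppy.
      Visit lily.
      At lily: no right child.
  Visit reed.
  At reed: go right to ash.
    At ash: no left child.
    Visit ash.
    At ash: go right to tulip.
      At tulip: go left to fern.
        fern is a leaf — visit fern.
      Visit tulip.
      At tulip: no right child.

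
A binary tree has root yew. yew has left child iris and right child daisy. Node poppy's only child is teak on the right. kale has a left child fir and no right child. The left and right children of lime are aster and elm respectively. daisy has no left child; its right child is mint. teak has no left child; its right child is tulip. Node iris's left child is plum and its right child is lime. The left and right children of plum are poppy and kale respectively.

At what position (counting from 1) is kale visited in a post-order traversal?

Post-order visits the left subtree, then the right subtree, then the node.
At yew: go left to iris.
  At iris: go left to plum.
    At plum: go left to poppy.
      At poppy: no left child.
      At poppy: go right to teak.
        At teak: no left child.
        At teak: go right to tulip.
          tulip is a leaf — visit tulip.
        Visit teak.
      Visit poppy.
    At plum: go right to kale.
      At kale: go left to fir.
        fir is a leaf — visit fir.
      At kale: no right child.
      Visit kale.
    Visit plum.
  At iris: go right to lime.
    At lime: go left to aster.
      aster is a leaf — visit aster.
    At lime: go right to elm.
      elm is a leaf — visit elm.
    Visit lime.
  Visit iris.
At yew: go right to daisy.
  At daisy: no left child.
  At daisy: go right to mint.
    mint is a leaf — visit mint.
  Visit daisy.
Visit yew.
Full post-order sequence: tulip, teak, poppy, fir, kale, plum, aster, elm, lime, iris, mint, daisy, yew.

5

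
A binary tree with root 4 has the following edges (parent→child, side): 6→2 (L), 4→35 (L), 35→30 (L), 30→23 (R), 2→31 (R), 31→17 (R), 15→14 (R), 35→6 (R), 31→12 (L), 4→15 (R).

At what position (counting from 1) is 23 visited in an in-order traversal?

2

In-order visits the left subtree, then the node, then the right subtree.
At 4: go left to 35.
  At 35: go left to 30.
    At 30: no left child.
    Visit 30.
    At 30: go right to 23.
      23 is a leaf — visit 23.
  Visit 35.
  At 35: go right to 6.
    At 6: go left to 2.
      At 2: no left child.
      Visit 2.
      At 2: go right to 31.
        At 31: go left to 12.
          12 is a leaf — visit 12.
        Visit 31.
        At 31: go right to 17.
          17 is a leaf — visit 17.
    Visit 6.
    At 6: no right child.
Visit 4.
At 4: go right to 15.
  At 15: no left child.
  Visit 15.
  At 15: go right to 14.
    14 is a leaf — visit 14.
Full in-order sequence: 30, 23, 35, 2, 12, 31, 17, 6, 4, 15, 14.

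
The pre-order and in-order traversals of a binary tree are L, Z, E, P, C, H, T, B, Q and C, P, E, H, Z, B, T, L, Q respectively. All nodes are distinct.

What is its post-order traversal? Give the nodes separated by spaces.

C P H E B T Z Q L

The first element of pre-order is the root; it splits in-order into left and right subtrees.
Root L: left subtree has 7 nodes {C, P, E, H, Z, B, T}, right has 1 {Q}.
  Root Z: left subtree has 4 nodes {C, P, E, H}, right has 2 {B, T}.
    Root E: left subtree has 2 nodes {C, P}, right has 1 {H}.
      Root P: left subtree has 1 node {C}, right has 0 { }.
    Root T: left subtree has 1 node {B}, right has 0 { }.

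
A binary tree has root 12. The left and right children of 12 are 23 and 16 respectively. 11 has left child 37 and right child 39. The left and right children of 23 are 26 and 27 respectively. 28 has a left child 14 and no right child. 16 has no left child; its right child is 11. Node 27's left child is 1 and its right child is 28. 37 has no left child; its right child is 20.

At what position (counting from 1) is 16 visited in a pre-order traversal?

Pre-order visits the node, then its left subtree, then its right subtree.
Visit 12.
At 12: go left to 23.
  Visit 23.
  At 23: go left to 26.
    26 is a leaf — visit 26.
  At 23: go right to 27.
    Visit 27.
    At 27: go left to 1.
      1 is a leaf — visit 1.
    At 27: go right to 28.
      Visit 28.
      At 28: go left to 14.
        14 is a leaf — visit 14.
      At 28: no right child.
At 12: go right to 16.
  Visit 16.
  At 16: no left child.
  At 16: go right to 11.
    Visit 11.
    At 11: go left to 37.
      Visit 37.
      At 37: no left child.
      At 37: go right to 20.
        20 is a leaf — visit 20.
    At 11: go right to 39.
      39 is a leaf — visit 39.
Full pre-order sequence: 12, 23, 26, 27, 1, 28, 14, 16, 11, 37, 20, 39.

8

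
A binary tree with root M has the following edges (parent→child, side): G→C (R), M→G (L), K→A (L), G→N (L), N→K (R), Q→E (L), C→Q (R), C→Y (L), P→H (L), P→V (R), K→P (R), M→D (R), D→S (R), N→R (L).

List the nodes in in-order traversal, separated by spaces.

In-order visits the left subtree, then the node, then the right subtree.
At M: go left to G.
  At G: go left to N.
    At N: go left to R.
      R is a leaf — visit R.
    Visit N.
    At N: go right to K.
      At K: go left to A.
        A is a leaf — visit A.
      Visit K.
      At K: go right to P.
        At P: go left to H.
          H is a leaf — visit H.
        Visit P.
        At P: go right to V.
          V is a leaf — visit V.
  Visit G.
  At G: go right to C.
    At C: go left to Y.
      Y is a leaf — visit Y.
    Visit C.
    At C: go right to Q.
      At Q: go left to E.
        E is a leaf — visit E.
      Visit Q.
      At Q: no right child.
Visit M.
At M: go right to D.
  At D: no left child.
  Visit D.
  At D: go right to S.
    S is a leaf — visit S.

R N A K H P V G Y C E Q M D S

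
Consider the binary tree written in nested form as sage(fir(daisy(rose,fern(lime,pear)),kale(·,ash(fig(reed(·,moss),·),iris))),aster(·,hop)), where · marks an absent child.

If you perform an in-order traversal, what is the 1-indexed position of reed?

In-order visits the left subtree, then the node, then the right subtree.
At sage: go left to fir.
  At fir: go left to daisy.
    At daisy: go left to rose.
      rose is a leaf — visit rose.
    Visit daisy.
    At daisy: go right to fern.
      At fern: go left to lime.
        lime is a leaf — visit lime.
      Visit fern.
      At fern: go right to pear.
        pear is a leaf — visit pear.
  Visit fir.
  At fir: go right to kale.
    At kale: no left child.
    Visit kale.
    At kale: go right to ash.
      At ash: go left to fig.
        At fig: go left to reed.
          At reed: no left child.
          Visit reed.
          At reed: go right to moss.
            moss is a leaf — visit moss.
        Visit fig.
        At fig: no right child.
      Visit ash.
      At ash: go right to iris.
        iris is a leaf — visit iris.
Visit sage.
At sage: go right to aster.
  At aster: no left child.
  Visit aster.
  At aster: go right to hop.
    hop is a leaf — visit hop.
Full in-order sequence: rose, daisy, lime, fern, pear, fir, kale, reed, moss, fig, ash, iris, sage, aster, hop.

8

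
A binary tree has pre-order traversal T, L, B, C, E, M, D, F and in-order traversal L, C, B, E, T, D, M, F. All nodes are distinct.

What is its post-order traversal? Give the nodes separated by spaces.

The first element of pre-order is the root; it splits in-order into left and right subtrees.
Root T: left subtree has 4 nodes {L, C, B, E}, right has 3 {D, M, F}.
  Root L: left subtree has 0 nodes { }, right has 3 {C, B, E}.
    Root B: left subtree has 1 node {C}, right has 1 {E}.
  Root M: left subtree has 1 node {D}, right has 1 {F}.

C E B L D F M T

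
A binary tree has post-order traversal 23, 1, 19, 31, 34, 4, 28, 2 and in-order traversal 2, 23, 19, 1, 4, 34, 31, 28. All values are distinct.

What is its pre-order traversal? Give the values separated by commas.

2, 28, 4, 19, 23, 1, 34, 31

The last element of post-order is the root; it splits in-order into left and right subtrees.
Root 2: left subtree has 0 nodes { }, right has 7 {23, 19, 1, 4, 34, 31, 28}.
  Root 28: left subtree has 6 nodes {23, 19, 1, 4, 34, 31}, right has 0 { }.
    Root 4: left subtree has 3 nodes {23, 19, 1}, right has 2 {34, 31}.
      Root 19: left subtree has 1 node {23}, right has 1 {1}.
      Root 34: left subtree has 0 nodes { }, right has 1 {31}.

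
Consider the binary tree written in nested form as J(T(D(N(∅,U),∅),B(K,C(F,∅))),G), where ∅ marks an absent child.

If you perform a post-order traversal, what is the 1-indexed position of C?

Post-order visits the left subtree, then the right subtree, then the node.
At J: go left to T.
  At T: go left to D.
    At D: go left to N.
      At N: no left child.
      At N: go right to U.
        U is a leaf — visit U.
      Visit N.
    At D: no right child.
    Visit D.
  At T: go right to B.
    At B: go left to K.
      K is a leaf — visit K.
    At B: go right to C.
      At C: go left to F.
        F is a leaf — visit F.
      At C: no right child.
      Visit C.
    Visit B.
  Visit T.
At J: go right to G.
  G is a leaf — visit G.
Visit J.
Full post-order sequence: U, N, D, K, F, C, B, T, G, J.

6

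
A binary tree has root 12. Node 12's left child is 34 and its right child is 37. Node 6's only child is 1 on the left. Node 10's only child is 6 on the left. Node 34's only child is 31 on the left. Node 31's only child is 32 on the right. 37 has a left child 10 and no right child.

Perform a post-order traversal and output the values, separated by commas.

32, 31, 34, 1, 6, 10, 37, 12

Post-order visits the left subtree, then the right subtree, then the node.
At 12: go left to 34.
  At 34: go left to 31.
    At 31: no left child.
    At 31: go right to 32.
      32 is a leaf — visit 32.
    Visit 31.
  At 34: no right child.
  Visit 34.
At 12: go right to 37.
  At 37: go left to 10.
    At 10: go left to 6.
      At 6: go left to 1.
        1 is a leaf — visit 1.
      At 6: no right child.
      Visit 6.
    At 10: no right child.
    Visit 10.
  At 37: no right child.
  Visit 37.
Visit 12.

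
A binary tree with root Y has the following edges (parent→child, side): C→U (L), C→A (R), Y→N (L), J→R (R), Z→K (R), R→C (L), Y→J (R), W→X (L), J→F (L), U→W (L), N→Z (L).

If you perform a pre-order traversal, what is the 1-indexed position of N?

2

Pre-order visits the node, then its left subtree, then its right subtree.
Visit Y.
At Y: go left to N.
  Visit N.
  At N: go left to Z.
    Visit Z.
    At Z: no left child.
    At Z: go right to K.
      K is a leaf — visit K.
  At N: no right child.
At Y: go right to J.
  Visit J.
  At J: go left to F.
    F is a leaf — visit F.
  At J: go right to R.
    Visit R.
    At R: go left to C.
      Visit C.
      At C: go left to U.
        Visit U.
        At U: go left to W.
          Visit W.
          At W: go left to X.
            X is a leaf — visit X.
          At W: no right child.
        At U: no right child.
      At C: go right to A.
        A is a leaf — visit A.
    At R: no right child.
Full pre-order sequence: Y, N, Z, K, J, F, R, C, U, W, X, A.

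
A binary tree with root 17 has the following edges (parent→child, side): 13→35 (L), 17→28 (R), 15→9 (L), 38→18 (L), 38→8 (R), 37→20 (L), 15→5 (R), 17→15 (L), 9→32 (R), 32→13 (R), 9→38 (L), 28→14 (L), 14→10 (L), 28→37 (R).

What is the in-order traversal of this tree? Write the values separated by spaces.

In-order visits the left subtree, then the node, then the right subtree.
At 17: go left to 15.
  At 15: go left to 9.
    At 9: go left to 38.
      At 38: go left to 18.
        18 is a leaf — visit 18.
      Visit 38.
      At 38: go right to 8.
        8 is a leaf — visit 8.
    Visit 9.
    At 9: go right to 32.
      At 32: no left child.
      Visit 32.
      At 32: go right to 13.
        At 13: go left to 35.
          35 is a leaf — visit 35.
        Visit 13.
        At 13: no right child.
  Visit 15.
  At 15: go right to 5.
    5 is a leaf — visit 5.
Visit 17.
At 17: go right to 28.
  At 28: go left to 14.
    At 14: go left to 10.
      10 is a leaf — visit 10.
    Visit 14.
    At 14: no right child.
  Visit 28.
  At 28: go right to 37.
    At 37: go left to 20.
      20 is a leaf — visit 20.
    Visit 37.
    At 37: no right child.

18 38 8 9 32 35 13 15 5 17 10 14 28 20 37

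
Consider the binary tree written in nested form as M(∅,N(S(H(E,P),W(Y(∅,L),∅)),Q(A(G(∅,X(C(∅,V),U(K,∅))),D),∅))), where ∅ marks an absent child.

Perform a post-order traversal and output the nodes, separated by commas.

Post-order visits the left subtree, then the right subtree, then the node.
At M: no left child.
At M: go right to N.
  At N: go left to S.
    At S: go left to H.
      At H: go left to E.
        E is a leaf — visit E.
      At H: go right to P.
        P is a leaf — visit P.
      Visit H.
    At S: go right to W.
      At W: go left to Y.
        At Y: no left child.
        At Y: go right to L.
          L is a leaf — visit L.
        Visit Y.
      At W: no right child.
      Visit W.
    Visit S.
  At N: go right to Q.
    At Q: go left to A.
      At A: go left to G.
        At G: no left child.
        At G: go right to X.
          At X: go left to C.
            At C: no left child.
            At C: go right to V.
              V is a leaf — visit V.
            Visit C.
          At X: go right to U.
            At U: go left to K.
              K is a leaf — visit K.
            At U: no right child.
            Visit U.
          Visit X.
        Visit G.
      At A: go right to D.
        D is a leaf — visit D.
      Visit A.
    At Q: no right child.
    Visit Q.
  Visit N.
Visit M.

E, P, H, L, Y, W, S, V, C, K, U, X, G, D, A, Q, N, M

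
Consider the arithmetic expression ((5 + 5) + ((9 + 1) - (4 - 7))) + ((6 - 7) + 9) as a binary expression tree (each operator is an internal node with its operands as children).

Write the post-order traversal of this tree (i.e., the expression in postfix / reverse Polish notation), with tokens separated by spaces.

Post-order on an expression tree gives postfix notation: for each operator, emit left operand, right operand, then the operator.

5 5 + 9 1 + 4 7 - - + 6 7 - 9 + +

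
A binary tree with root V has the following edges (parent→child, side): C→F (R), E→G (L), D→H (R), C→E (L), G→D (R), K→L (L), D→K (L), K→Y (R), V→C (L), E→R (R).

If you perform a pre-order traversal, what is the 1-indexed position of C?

2

Pre-order visits the node, then its left subtree, then its right subtree.
Visit V.
At V: go left to C.
  Visit C.
  At C: go left to E.
    Visit E.
    At E: go left to G.
      Visit G.
      At G: no left child.
      At G: go right to D.
        Visit D.
        At D: go left to K.
          Visit K.
          At K: go left to L.
            L is a leaf — visit L.
          At K: go right to Y.
            Y is a leaf — visit Y.
        At D: go right to H.
          H is a leaf — visit H.
    At E: go right to R.
      R is a leaf — visit R.
  At C: go right to F.
    F is a leaf — visit F.
At V: no right child.
Full pre-order sequence: V, C, E, G, D, K, L, Y, H, R, F.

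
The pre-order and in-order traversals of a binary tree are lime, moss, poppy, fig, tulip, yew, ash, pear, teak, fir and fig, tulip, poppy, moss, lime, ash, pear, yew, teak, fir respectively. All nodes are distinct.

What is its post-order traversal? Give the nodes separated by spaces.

tulip fig poppy moss pear ash fir teak yew lime

The first element of pre-order is the root; it splits in-order into left and right subtrees.
Root lime: left subtree has 4 nodes {fig, tulip, poppy, moss}, right has 5 {ash, pear, yew, teak, fir}.
  Root moss: left subtree has 3 nodes {fig, tulip, poppy}, right has 0 { }.
    Root poppy: left subtree has 2 nodes {fig, tulip}, right has 0 { }.
      Root fig: left subtree has 0 nodes { }, right has 1 {tulip}.
  Root yew: left subtree has 2 nodes {ash, pear}, right has 2 {teak, fir}.
    Root ash: left subtree has 0 nodes { }, right has 1 {pear}.
    Root teak: left subtree has 0 nodes { }, right has 1 {fir}.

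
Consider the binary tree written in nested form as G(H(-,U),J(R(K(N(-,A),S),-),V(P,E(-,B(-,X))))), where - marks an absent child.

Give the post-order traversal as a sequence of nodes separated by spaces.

U H A N S K R P X B E V J G

Post-order visits the left subtree, then the right subtree, then the node.
At G: go left to H.
  At H: no left child.
  At H: go right to U.
    U is a leaf — visit U.
  Visit H.
At G: go right to J.
  At J: go left to R.
    At R: go left to K.
      At K: go left to N.
        At N: no left child.
        At N: go right to A.
          A is a leaf — visit A.
        Visit N.
      At K: go right to S.
        S is a leaf — visit S.
      Visit K.
    At R: no right child.
    Visit R.
  At J: go right to V.
    At V: go left to P.
      P is a leaf — visit P.
    At V: go right to E.
      At E: no left child.
      At E: go right to B.
        At B: no left child.
        At B: go right to X.
          X is a leaf — visit X.
        Visit B.
      Visit E.
    Visit V.
  Visit J.
Visit G.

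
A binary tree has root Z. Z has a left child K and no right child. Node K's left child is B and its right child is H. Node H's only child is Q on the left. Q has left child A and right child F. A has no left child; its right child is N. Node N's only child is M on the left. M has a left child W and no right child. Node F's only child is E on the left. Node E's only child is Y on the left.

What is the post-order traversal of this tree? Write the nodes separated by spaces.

B W M N A Y E F Q H K Z

Post-order visits the left subtree, then the right subtree, then the node.
At Z: go left to K.
  At K: go left to B.
    B is a leaf — visit B.
  At K: go right to H.
    At H: go left to Q.
      At Q: go left to A.
        At A: no left child.
        At A: go right to N.
          At N: go left to M.
            At M: go left to W.
              W is a leaf — visit W.
            At M: no right child.
            Visit M.
          At N: no right child.
          Visit N.
        Visit A.
      At Q: go right to F.
        At F: go left to E.
          At E: go left to Y.
            Y is a leaf — visit Y.
          At E: no right child.
          Visit E.
        At F: no right child.
        Visit F.
      Visit Q.
    At H: no right child.
    Visit H.
  Visit K.
At Z: no right child.
Visit Z.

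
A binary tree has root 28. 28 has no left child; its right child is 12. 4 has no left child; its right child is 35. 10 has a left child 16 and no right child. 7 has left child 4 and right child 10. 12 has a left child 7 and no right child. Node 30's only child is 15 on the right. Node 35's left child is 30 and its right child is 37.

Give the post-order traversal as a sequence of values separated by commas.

15, 30, 37, 35, 4, 16, 10, 7, 12, 28

Post-order visits the left subtree, then the right subtree, then the node.
At 28: no left child.
At 28: go right to 12.
  At 12: go left to 7.
    At 7: go left to 4.
      At 4: no left child.
      At 4: go right to 35.
        At 35: go left to 30.
          At 30: no left child.
          At 30: go right to 15.
            15 is a leaf — visit 15.
          Visit 30.
        At 35: go right to 37.
          37 is a leaf — visit 37.
        Visit 35.
      Visit 4.
    At 7: go right to 10.
      At 10: go left to 16.
        16 is a leaf — visit 16.
      At 10: no right child.
      Visit 10.
    Visit 7.
  At 12: no right child.
  Visit 12.
Visit 28.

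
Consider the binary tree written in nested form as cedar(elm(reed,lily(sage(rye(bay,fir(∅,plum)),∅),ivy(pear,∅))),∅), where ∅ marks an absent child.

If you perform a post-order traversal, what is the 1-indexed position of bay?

2

Post-order visits the left subtree, then the right subtree, then the node.
At cedar: go left to elm.
  At elm: go left to reed.
    reed is a leaf — visit reed.
  At elm: go right to lily.
    At lily: go left to sage.
      At sage: go left to rye.
        At rye: go left to bay.
          bay is a leaf — visit bay.
        At rye: go right to fir.
          At fir: no left child.
          At fir: go right to plum.
            plum is a leaf — visit plum.
          Visit fir.
        Visit rye.
      At sage: no right child.
      Visit sage.
    At lily: go right to ivy.
      At ivy: go left to pear.
        pear is a leaf — visit pear.
      At ivy: no right child.
      Visit ivy.
    Visit lily.
  Visit elm.
At cedar: no right child.
Visit cedar.
Full post-order sequence: reed, bay, plum, fir, rye, sage, pear, ivy, lily, elm, cedar.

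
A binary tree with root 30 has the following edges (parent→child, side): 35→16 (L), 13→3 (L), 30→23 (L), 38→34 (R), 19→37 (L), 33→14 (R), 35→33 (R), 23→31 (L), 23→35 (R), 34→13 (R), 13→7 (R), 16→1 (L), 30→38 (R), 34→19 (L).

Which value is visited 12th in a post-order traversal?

Post-order visits the left subtree, then the right subtree, then the node.
At 30: go left to 23.
  At 23: go left to 31.
    31 is a leaf — visit 31.
  At 23: go right to 35.
    At 35: go left to 16.
      At 16: go left to 1.
        1 is a leaf — visit 1.
      At 16: no right child.
      Visit 16.
    At 35: go right to 33.
      At 33: no left child.
      At 33: go right to 14.
        14 is a leaf — visit 14.
      Visit 33.
    Visit 35.
  Visit 23.
At 30: go right to 38.
  At 38: no left child.
  At 38: go right to 34.
    At 34: go left to 19.
      At 19: go left to 37.
        37 is a leaf — visit 37.
      At 19: no right child.
      Visit 19.
    At 34: go right to 13.
      At 13: go left to 3.
        3 is a leaf — visit 3.
      At 13: go right to 7.
        7 is a leaf — visit 7.
      Visit 13.
    Visit 34.
  Visit 38.
Visit 30.
Full post-order sequence: 31, 1, 16, 14, 33, 35, 23, 37, 19, 3, 7, 13, 34, 38, 30.

13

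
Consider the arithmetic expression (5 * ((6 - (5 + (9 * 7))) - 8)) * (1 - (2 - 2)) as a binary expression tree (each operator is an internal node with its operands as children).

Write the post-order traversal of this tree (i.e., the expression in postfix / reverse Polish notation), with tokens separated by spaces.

Post-order on an expression tree gives postfix notation: for each operator, emit left operand, right operand, then the operator.

5 6 5 9 7 * + - 8 - * 1 2 2 - - *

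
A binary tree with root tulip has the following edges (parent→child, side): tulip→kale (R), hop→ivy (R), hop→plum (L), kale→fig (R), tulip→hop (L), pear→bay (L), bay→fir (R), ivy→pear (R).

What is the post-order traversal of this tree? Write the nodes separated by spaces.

Post-order visits the left subtree, then the right subtree, then the node.
At tulip: go left to hop.
  At hop: go left to plum.
    plum is a leaf — visit plum.
  At hop: go right to ivy.
    At ivy: no left child.
    At ivy: go right to pear.
      At pear: go left to bay.
        At bay: no left child.
        At bay: go right to fir.
          fir is a leaf — visit fir.
        Visit bay.
      At pear: no right child.
      Visit pear.
    Visit ivy.
  Visit hop.
At tulip: go right to kale.
  At kale: no left child.
  At kale: go right to fig.
    fig is a leaf — visit fig.
  Visit kale.
Visit tulip.

plum fir bay pear ivy hop fig kale tulip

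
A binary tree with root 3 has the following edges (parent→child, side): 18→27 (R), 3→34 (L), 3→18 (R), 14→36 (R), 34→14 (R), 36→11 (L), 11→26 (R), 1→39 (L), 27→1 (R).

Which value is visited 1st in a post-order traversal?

26

Post-order visits the left subtree, then the right subtree, then the node.
At 3: go left to 34.
  At 34: no left child.
  At 34: go right to 14.
    At 14: no left child.
    At 14: go right to 36.
      At 36: go left to 11.
        At 11: no left child.
        At 11: go right to 26.
          26 is a leaf — visit 26.
        Visit 11.
      At 36: no right child.
      Visit 36.
    Visit 14.
  Visit 34.
At 3: go right to 18.
  At 18: no left child.
  At 18: go right to 27.
    At 27: no left child.
    At 27: go right to 1.
      At 1: go left to 39.
        39 is a leaf — visit 39.
      At 1: no right child.
      Visit 1.
    Visit 27.
  Visit 18.
Visit 3.
Full post-order sequence: 26, 11, 36, 14, 34, 39, 1, 27, 18, 3.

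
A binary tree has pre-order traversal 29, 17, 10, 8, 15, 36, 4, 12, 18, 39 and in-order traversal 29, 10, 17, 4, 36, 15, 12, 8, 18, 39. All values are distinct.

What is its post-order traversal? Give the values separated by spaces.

The first element of pre-order is the root; it splits in-order into left and right subtrees.
Root 29: left subtree has 0 nodes { }, right has 9 {10, 17, 4, 36, 15, 12, 8, 18, 39}.
  Root 17: left subtree has 1 node {10}, right has 7 {4, 36, 15, 12, 8, 18, 39}.
    Root 8: left subtree has 4 nodes {4, 36, 15, 12}, right has 2 {18, 39}.
      Root 15: left subtree has 2 nodes {4, 36}, right has 1 {12}.
        Root 36: left subtree has 1 node {4}, right has 0 { }.
      Root 18: left subtree has 0 nodes { }, right has 1 {39}.

10 4 36 12 15 39 18 8 17 29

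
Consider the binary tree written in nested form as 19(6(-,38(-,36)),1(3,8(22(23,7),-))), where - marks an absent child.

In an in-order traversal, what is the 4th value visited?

19

In-order visits the left subtree, then the node, then the right subtree.
At 19: go left to 6.
  At 6: no left child.
  Visit 6.
  At 6: go right to 38.
    At 38: no left child.
    Visit 38.
    At 38: go right to 36.
      36 is a leaf — visit 36.
Visit 19.
At 19: go right to 1.
  At 1: go left to 3.
    3 is a leaf — visit 3.
  Visit 1.
  At 1: go right to 8.
    At 8: go left to 22.
      At 22: go left to 23.
        23 is a leaf — visit 23.
      Visit 22.
      At 22: go right to 7.
        7 is a leaf — visit 7.
    Visit 8.
    At 8: no right child.
Full in-order sequence: 6, 38, 36, 19, 3, 1, 23, 22, 7, 8.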